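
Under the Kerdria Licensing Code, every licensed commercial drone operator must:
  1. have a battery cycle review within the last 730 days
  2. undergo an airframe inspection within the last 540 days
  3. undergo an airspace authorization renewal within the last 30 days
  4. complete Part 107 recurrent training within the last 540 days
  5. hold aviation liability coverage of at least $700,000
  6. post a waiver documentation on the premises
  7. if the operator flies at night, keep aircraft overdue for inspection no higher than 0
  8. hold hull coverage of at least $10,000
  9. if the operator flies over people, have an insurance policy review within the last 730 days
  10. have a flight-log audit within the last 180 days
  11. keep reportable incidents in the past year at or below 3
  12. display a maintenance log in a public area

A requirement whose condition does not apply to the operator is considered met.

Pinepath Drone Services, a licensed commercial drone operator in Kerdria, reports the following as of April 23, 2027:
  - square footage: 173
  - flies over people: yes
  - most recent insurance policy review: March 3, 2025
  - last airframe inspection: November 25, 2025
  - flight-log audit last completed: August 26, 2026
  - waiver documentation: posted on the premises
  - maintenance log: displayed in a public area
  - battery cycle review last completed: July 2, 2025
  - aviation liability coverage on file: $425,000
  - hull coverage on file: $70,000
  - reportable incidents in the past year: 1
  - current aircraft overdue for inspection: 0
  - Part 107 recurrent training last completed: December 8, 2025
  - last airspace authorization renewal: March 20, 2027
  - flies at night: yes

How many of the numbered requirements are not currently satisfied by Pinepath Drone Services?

1. battery cycle review 660 days ago vs limit 730 → met
2. airframe inspection 514 days ago vs limit 540 → met
3. airspace authorization renewal 34 days ago vs limit 30 → not met
4. Part 107 recurrent training 501 days ago vs limit 540 → met
5. aviation liability coverage $425,000 < $700,000 → not met
6. waiver documentation present → met
7. condition 'flies at night' holds; aircraft overdue for inspection 0 ≤ 0 → met
8. hull coverage $70,000 ≥ $10,000 → met
9. condition 'flies over people' holds; insurance policy review 781 days ago vs limit 730 → not met
10. flight-log audit 240 days ago vs limit 180 → not met
11. reportable incidents in the past year 1 ≤ 3 → met
12. maintenance log present → met
Not met: 4 of 12

4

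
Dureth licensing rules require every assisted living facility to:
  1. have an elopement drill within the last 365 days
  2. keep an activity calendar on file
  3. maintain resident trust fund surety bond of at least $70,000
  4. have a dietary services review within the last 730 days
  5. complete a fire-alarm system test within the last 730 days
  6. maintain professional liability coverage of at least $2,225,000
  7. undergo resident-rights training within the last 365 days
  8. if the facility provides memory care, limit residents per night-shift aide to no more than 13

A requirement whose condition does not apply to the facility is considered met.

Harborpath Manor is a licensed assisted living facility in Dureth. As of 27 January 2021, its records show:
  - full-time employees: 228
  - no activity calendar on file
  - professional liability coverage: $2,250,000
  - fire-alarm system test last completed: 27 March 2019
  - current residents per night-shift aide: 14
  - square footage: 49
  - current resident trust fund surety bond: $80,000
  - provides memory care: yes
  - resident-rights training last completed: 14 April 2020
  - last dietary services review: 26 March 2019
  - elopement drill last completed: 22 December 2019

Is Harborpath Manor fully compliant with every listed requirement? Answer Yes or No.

No

1. elopement drill 402 days ago vs limit 365 → not met
2. activity calendar absent → not met
3. resident trust fund surety bond $80,000 ≥ $70,000 → met
4. dietary services review 673 days ago vs limit 730 → met
5. fire-alarm system test 672 days ago vs limit 730 → met
6. professional liability coverage $2,250,000 ≥ $2,225,000 → met
7. resident-rights training 288 days ago vs limit 365 → met
8. condition 'provides memory care' holds; residents per night-shift aide 14 > 13 → not met
Not met: 1, 2, 8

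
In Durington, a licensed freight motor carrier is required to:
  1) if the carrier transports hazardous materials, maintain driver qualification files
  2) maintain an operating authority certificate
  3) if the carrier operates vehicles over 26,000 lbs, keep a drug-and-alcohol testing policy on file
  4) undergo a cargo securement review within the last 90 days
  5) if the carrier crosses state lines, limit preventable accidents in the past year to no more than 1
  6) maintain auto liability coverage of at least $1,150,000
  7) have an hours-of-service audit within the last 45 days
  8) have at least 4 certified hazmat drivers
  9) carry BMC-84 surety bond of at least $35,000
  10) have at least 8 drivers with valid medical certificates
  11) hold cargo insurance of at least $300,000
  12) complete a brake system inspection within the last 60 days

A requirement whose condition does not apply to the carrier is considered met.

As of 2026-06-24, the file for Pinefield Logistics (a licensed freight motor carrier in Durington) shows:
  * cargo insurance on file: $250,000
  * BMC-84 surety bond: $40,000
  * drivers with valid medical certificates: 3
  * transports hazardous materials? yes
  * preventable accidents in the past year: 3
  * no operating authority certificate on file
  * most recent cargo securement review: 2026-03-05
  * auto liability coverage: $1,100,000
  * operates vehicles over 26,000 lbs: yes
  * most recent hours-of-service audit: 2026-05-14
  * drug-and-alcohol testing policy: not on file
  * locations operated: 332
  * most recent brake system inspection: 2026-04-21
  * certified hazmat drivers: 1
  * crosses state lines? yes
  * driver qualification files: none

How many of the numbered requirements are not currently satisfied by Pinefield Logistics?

1. condition 'transports hazardous materials' holds; driver qualification files absent → not met
2. operating authority certificate absent → not met
3. condition 'operates vehicles over 26,000 lbs' holds; drug-and-alcohol testing policy absent → not met
4. cargo securement review 111 days ago vs limit 90 → not met
5. condition 'crosses state lines' holds; preventable accidents in the past year 3 > 1 → not met
6. auto liability coverage $1,100,000 < $1,150,000 → not met
7. hours-of-service audit 41 days ago vs limit 45 → met
8. certified hazmat drivers 1 < 4 → not met
9. BMC-84 surety bond $40,000 ≥ $35,000 → met
10. drivers with valid medical certificates 3 < 8 → not met
11. cargo insurance $250,000 < $300,000 → not met
12. brake system inspection 64 days ago vs limit 60 → not met
Not met: 10 of 12

10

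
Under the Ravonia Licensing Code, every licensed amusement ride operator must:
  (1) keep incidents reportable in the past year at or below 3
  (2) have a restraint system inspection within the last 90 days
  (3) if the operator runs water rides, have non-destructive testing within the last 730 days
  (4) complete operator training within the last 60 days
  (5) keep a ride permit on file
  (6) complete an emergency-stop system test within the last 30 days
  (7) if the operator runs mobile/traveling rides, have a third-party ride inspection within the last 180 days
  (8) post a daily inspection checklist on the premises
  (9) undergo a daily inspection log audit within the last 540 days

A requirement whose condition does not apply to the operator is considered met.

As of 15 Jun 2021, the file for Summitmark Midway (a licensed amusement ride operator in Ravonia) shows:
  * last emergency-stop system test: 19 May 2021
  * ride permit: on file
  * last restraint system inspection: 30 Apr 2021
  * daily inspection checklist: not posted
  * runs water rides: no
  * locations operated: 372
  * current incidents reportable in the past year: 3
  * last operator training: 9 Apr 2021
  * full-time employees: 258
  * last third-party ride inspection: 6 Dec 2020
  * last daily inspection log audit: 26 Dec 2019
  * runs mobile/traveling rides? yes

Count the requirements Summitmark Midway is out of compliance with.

1. incidents reportable in the past year 3 ≤ 3 → met
2. restraint system inspection 46 days ago vs limit 90 → met
3. condition 'runs water rides' does not hold → requirement n/a → met
4. operator training 67 days ago vs limit 60 → not met
5. ride permit present → met
6. emergency-stop system test 27 days ago vs limit 30 → met
7. condition 'runs mobile/traveling rides' holds; third-party ride inspection 191 days ago vs limit 180 → not met
8. daily inspection checklist absent → not met
9. daily inspection log audit 537 days ago vs limit 540 → met
Not met: 3 of 9

3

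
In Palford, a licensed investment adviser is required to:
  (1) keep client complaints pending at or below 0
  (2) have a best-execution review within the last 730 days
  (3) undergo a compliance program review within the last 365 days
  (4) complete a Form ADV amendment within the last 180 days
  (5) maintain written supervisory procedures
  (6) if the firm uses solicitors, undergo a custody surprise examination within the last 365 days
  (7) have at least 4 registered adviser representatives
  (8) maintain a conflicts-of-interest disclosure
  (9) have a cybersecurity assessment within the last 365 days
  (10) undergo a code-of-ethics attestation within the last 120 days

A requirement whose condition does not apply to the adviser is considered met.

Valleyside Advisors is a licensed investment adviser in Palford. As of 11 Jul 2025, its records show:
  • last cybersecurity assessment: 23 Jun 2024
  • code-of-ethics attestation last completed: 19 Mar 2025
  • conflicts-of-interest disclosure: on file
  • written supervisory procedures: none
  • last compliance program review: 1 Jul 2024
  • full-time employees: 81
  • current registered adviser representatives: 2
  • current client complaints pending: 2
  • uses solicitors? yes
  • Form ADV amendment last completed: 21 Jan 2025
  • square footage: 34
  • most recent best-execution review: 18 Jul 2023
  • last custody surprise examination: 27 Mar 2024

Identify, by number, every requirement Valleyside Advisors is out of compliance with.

1, 3, 5, 6, 7, 9

1. client complaints pending 2 > 0 → not met
2. best-execution review 724 days ago vs limit 730 → met
3. compliance program review 375 days ago vs limit 365 → not met
4. Form ADV amendment 171 days ago vs limit 180 → met
5. written supervisory procedures absent → not met
6. condition 'uses solicitors' holds; custody surprise examination 471 days ago vs limit 365 → not met
7. registered adviser representatives 2 < 4 → not met
8. conflicts-of-interest disclosure present → met
9. cybersecurity assessment 383 days ago vs limit 365 → not met
10. code-of-ethics attestation 114 days ago vs limit 120 → met
Not met: 1, 3, 5, 6, 7, 9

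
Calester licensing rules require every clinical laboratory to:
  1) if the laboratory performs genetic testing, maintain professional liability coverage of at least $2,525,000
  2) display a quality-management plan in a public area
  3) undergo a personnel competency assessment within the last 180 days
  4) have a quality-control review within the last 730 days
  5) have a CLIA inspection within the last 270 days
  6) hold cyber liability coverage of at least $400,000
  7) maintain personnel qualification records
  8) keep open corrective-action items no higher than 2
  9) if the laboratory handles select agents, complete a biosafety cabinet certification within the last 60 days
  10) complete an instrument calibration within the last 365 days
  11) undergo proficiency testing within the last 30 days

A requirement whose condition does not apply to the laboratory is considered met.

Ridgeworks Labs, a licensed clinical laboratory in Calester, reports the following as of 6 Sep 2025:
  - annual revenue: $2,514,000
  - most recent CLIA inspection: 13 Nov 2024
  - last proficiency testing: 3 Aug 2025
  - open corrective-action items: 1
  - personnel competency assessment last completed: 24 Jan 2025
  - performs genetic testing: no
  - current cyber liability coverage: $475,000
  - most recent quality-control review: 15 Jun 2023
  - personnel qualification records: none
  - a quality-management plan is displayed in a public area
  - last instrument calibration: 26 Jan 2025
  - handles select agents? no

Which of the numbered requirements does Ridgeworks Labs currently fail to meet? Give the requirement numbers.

3, 4, 5, 7, 11

1. condition 'performs genetic testing' does not hold → requirement n/a → met
2. quality-management plan present → met
3. personnel competency assessment 225 days ago vs limit 180 → not met
4. quality-control review 814 days ago vs limit 730 → not met
5. CLIA inspection 297 days ago vs limit 270 → not met
6. cyber liability coverage $475,000 ≥ $400,000 → met
7. personnel qualification records absent → not met
8. open corrective-action items 1 ≤ 2 → met
9. condition 'handles select agents' does not hold → requirement n/a → met
10. instrument calibration 223 days ago vs limit 365 → met
11. proficiency testing 34 days ago vs limit 30 → not met
Not met: 3, 4, 5, 7, 11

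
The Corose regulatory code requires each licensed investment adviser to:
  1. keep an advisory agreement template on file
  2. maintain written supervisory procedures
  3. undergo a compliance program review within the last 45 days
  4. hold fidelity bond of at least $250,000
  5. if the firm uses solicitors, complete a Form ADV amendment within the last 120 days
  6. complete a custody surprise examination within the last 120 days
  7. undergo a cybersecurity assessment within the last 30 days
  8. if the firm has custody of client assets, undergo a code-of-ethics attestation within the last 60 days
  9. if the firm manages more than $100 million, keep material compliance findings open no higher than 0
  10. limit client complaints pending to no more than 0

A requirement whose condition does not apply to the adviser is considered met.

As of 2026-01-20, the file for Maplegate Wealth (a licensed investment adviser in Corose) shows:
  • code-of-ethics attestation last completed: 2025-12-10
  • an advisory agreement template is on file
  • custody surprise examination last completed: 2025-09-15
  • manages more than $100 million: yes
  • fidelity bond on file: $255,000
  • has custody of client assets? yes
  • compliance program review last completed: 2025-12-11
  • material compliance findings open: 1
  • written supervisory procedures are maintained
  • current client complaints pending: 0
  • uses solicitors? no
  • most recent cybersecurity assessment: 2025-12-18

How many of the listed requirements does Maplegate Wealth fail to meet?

3

1. advisory agreement template present → met
2. written supervisory procedures present → met
3. compliance program review 40 days ago vs limit 45 → met
4. fidelity bond $255,000 ≥ $250,000 → met
5. condition 'uses solicitors' does not hold → requirement n/a → met
6. custody surprise examination 127 days ago vs limit 120 → not met
7. cybersecurity assessment 33 days ago vs limit 30 → not met
8. condition 'has custody of client assets' holds; code-of-ethics attestation 41 days ago vs limit 60 → met
9. condition 'manages more than $100 million' holds; material compliance findings open 1 > 0 → not met
10. client complaints pending 0 ≤ 0 → met
Not met: 3 of 10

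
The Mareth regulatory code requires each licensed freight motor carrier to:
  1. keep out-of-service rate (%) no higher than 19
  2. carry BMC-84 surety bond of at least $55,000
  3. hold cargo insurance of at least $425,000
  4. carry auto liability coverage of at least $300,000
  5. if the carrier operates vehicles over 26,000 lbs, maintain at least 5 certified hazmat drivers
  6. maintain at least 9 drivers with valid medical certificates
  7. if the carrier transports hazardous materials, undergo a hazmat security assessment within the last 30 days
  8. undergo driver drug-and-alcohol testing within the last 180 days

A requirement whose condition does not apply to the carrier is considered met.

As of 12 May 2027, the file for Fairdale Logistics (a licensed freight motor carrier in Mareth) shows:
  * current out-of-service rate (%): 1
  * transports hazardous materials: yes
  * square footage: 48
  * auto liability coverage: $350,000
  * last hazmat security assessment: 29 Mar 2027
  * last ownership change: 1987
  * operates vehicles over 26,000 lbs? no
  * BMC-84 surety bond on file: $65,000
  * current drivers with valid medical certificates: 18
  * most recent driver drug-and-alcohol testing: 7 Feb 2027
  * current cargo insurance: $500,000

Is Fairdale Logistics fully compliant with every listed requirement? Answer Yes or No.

No

1. out-of-service rate (%) 1 ≤ 19 → met
2. BMC-84 surety bond $65,000 ≥ $55,000 → met
3. cargo insurance $500,000 ≥ $425,000 → met
4. auto liability coverage $350,000 ≥ $300,000 → met
5. condition 'operates vehicles over 26,000 lbs' does not hold → requirement n/a → met
6. drivers with valid medical certificates 18 ≥ 9 → met
7. condition 'transports hazardous materials' holds; hazmat security assessment 44 days ago vs limit 30 → not met
8. driver drug-and-alcohol testing 94 days ago vs limit 180 → met
Not met: 7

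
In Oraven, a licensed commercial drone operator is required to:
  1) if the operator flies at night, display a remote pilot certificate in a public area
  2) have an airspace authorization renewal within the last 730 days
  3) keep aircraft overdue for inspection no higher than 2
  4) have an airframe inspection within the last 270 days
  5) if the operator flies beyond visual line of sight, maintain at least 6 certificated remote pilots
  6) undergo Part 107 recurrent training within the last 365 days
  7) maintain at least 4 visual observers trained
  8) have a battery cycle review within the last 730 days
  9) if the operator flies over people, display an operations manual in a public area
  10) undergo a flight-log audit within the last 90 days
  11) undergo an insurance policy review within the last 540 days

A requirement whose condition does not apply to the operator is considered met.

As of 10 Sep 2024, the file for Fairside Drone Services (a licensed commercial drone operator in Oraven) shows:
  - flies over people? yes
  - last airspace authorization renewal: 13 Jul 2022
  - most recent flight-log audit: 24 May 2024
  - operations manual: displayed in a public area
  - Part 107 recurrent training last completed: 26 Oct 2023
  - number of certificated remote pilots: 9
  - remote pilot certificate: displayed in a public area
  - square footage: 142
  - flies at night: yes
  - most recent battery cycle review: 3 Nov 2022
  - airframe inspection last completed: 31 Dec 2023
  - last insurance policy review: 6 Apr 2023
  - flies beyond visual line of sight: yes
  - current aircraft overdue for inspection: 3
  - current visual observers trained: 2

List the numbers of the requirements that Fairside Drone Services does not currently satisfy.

1. condition 'flies at night' holds; remote pilot certificate present → met
2. airspace authorization renewal 790 days ago vs limit 730 → not met
3. aircraft overdue for inspection 3 > 2 → not met
4. airframe inspection 254 days ago vs limit 270 → met
5. condition 'flies beyond visual line of sight' holds; certificated remote pilots 9 ≥ 6 → met
6. Part 107 recurrent training 320 days ago vs limit 365 → met
7. visual observers trained 2 < 4 → not met
8. battery cycle review 677 days ago vs limit 730 → met
9. condition 'flies over people' holds; operations manual present → met
10. flight-log audit 109 days ago vs limit 90 → not met
11. insurance policy review 523 days ago vs limit 540 → met
Not met: 2, 3, 7, 10

2, 3, 7, 10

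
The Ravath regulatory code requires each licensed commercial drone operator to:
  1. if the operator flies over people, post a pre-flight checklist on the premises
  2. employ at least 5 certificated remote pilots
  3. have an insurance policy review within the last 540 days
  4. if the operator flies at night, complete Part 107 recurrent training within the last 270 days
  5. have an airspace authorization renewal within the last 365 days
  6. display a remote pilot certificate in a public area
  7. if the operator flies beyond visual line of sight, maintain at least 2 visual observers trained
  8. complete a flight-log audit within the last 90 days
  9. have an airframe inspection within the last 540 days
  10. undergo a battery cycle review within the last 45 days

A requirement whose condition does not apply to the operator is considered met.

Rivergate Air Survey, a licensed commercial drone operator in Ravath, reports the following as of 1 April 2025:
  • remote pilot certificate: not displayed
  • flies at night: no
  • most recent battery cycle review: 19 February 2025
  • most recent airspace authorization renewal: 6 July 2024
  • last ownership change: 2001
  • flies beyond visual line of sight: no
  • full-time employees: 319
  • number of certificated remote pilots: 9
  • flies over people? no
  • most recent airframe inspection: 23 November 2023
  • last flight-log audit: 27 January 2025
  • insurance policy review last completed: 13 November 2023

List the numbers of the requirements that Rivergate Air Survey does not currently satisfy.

6

1. condition 'flies over people' does not hold → requirement n/a → met
2. certificated remote pilots 9 ≥ 5 → met
3. insurance policy review 505 days ago vs limit 540 → met
4. condition 'flies at night' does not hold → requirement n/a → met
5. airspace authorization renewal 269 days ago vs limit 365 → met
6. remote pilot certificate absent → not met
7. condition 'flies beyond visual line of sight' does not hold → requirement n/a → met
8. flight-log audit 64 days ago vs limit 90 → met
9. airframe inspection 495 days ago vs limit 540 → met
10. battery cycle review 41 days ago vs limit 45 → met
Not met: 6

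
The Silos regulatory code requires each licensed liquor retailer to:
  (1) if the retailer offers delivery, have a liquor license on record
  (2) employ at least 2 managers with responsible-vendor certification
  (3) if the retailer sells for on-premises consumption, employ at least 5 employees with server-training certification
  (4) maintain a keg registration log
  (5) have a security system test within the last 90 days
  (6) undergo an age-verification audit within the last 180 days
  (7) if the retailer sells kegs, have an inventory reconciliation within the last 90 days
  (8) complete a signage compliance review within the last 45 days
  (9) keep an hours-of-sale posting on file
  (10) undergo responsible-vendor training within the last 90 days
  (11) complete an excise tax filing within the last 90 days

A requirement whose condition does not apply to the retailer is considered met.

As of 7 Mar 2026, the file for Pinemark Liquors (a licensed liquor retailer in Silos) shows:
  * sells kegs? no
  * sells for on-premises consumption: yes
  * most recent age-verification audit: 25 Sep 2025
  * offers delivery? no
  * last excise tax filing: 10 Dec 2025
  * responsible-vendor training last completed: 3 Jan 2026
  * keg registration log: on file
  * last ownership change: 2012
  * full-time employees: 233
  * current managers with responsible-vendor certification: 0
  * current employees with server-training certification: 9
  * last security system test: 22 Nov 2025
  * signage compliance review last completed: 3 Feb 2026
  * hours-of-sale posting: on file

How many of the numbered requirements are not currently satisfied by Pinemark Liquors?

2

1. condition 'offers delivery' does not hold → requirement n/a → met
2. managers with responsible-vendor certification 0 < 2 → not met
3. condition 'sells for on-premises consumption' holds; employees with server-training certification 9 ≥ 5 → met
4. keg registration log present → met
5. security system test 105 days ago vs limit 90 → not met
6. age-verification audit 163 days ago vs limit 180 → met
7. condition 'sells kegs' does not hold → requirement n/a → met
8. signage compliance review 32 days ago vs limit 45 → met
9. hours-of-sale posting present → met
10. responsible-vendor training 63 days ago vs limit 90 → met
11. excise tax filing 87 days ago vs limit 90 → met
Not met: 2 of 11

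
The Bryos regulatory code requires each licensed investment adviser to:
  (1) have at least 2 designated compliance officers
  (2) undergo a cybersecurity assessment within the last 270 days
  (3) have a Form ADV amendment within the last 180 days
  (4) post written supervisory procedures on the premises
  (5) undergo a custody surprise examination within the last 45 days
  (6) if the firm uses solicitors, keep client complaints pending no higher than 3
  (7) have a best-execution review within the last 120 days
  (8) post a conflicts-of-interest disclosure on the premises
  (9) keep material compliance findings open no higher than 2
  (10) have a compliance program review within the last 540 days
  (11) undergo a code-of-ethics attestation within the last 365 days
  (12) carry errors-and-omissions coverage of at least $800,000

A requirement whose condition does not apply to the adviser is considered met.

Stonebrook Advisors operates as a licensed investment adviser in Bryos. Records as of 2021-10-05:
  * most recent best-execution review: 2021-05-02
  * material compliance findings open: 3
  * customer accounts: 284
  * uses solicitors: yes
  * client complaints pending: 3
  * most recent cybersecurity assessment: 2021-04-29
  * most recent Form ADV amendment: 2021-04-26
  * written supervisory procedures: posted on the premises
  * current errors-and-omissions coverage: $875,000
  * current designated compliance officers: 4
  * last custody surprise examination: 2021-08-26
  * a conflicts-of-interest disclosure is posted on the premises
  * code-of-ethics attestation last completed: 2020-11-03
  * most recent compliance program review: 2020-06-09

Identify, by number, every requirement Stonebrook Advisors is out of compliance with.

7, 9

1. designated compliance officers 4 ≥ 2 → met
2. cybersecurity assessment 159 days ago vs limit 270 → met
3. Form ADV amendment 162 days ago vs limit 180 → met
4. written supervisory procedures present → met
5. custody surprise examination 40 days ago vs limit 45 → met
6. condition 'uses solicitors' holds; client complaints pending 3 ≤ 3 → met
7. best-execution review 156 days ago vs limit 120 → not met
8. conflicts-of-interest disclosure present → met
9. material compliance findings open 3 > 2 → not met
10. compliance program review 483 days ago vs limit 540 → met
11. code-of-ethics attestation 336 days ago vs limit 365 → met
12. errors-and-omissions coverage $875,000 ≥ $800,000 → met
Not met: 7, 9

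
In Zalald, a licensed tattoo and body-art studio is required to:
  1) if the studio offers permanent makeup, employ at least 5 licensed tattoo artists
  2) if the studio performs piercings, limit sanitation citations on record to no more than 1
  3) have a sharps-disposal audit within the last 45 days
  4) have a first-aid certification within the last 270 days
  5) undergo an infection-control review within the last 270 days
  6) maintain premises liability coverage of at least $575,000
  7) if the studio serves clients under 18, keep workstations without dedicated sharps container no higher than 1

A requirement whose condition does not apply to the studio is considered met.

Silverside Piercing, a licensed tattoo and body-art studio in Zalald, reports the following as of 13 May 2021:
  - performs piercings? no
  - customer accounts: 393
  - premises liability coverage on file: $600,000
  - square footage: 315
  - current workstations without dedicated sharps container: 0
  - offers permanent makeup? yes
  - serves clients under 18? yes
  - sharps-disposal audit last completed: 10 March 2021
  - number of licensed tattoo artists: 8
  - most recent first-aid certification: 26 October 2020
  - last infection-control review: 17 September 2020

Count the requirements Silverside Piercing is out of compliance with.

1. condition 'offers permanent makeup' holds; licensed tattoo artists 8 ≥ 5 → met
2. condition 'performs piercings' does not hold → requirement n/a → met
3. sharps-disposal audit 64 days ago vs limit 45 → not met
4. first-aid certification 199 days ago vs limit 270 → met
5. infection-control review 238 days ago vs limit 270 → met
6. premises liability coverage $600,000 ≥ $575,000 → met
7. condition 'serves clients under 18' holds; workstations without dedicated sharps container 0 ≤ 1 → met
Not met: 1 of 7

1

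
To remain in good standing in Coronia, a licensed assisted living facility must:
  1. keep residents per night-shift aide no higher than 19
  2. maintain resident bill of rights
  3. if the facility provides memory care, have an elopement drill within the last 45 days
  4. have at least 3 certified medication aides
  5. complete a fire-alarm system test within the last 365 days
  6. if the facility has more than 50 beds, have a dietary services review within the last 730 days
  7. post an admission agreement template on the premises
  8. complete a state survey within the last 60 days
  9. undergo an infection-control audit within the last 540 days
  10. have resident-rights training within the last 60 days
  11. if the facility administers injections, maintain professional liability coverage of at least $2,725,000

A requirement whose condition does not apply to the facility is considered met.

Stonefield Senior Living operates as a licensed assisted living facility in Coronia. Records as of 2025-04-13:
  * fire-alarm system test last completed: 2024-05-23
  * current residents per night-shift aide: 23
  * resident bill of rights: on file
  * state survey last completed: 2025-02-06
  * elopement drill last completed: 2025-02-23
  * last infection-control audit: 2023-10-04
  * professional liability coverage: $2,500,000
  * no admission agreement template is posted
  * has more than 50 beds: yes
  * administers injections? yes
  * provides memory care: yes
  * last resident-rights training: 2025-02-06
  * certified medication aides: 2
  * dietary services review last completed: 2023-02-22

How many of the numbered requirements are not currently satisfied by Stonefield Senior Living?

1. residents per night-shift aide 23 > 19 → not met
2. resident bill of rights present → met
3. condition 'provides memory care' holds; elopement drill 49 days ago vs limit 45 → not met
4. certified medication aides 2 < 3 → not met
5. fire-alarm system test 325 days ago vs limit 365 → met
6. condition 'has more than 50 beds' holds; dietary services review 781 days ago vs limit 730 → not met
7. admission agreement template absent → not met
8. state survey 66 days ago vs limit 60 → not met
9. infection-control audit 557 days ago vs limit 540 → not met
10. resident-rights training 66 days ago vs limit 60 → not met
11. condition 'administers injections' holds; professional liability coverage $2,500,000 < $2,725,000 → not met
Not met: 9 of 11

9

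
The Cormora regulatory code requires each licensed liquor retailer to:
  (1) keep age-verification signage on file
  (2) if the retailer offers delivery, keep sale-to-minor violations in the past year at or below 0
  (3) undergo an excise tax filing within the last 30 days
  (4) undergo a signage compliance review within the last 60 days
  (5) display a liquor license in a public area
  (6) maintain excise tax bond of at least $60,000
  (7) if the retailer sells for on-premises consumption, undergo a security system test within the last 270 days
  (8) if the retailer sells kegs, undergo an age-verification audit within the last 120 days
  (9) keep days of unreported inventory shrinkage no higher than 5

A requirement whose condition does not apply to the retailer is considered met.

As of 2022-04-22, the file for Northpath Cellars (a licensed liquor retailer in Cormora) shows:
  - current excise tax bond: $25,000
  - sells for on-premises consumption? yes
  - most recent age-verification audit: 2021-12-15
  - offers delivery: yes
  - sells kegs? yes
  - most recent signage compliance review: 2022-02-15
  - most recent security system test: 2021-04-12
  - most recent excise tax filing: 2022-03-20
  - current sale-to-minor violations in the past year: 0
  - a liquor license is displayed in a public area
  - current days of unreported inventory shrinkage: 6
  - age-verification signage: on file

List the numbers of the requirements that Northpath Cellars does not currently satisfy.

3, 4, 6, 7, 8, 9

1. age-verification signage present → met
2. condition 'offers delivery' holds; sale-to-minor violations in the past year 0 ≤ 0 → met
3. excise tax filing 33 days ago vs limit 30 → not met
4. signage compliance review 66 days ago vs limit 60 → not met
5. liquor license present → met
6. excise tax bond $25,000 < $60,000 → not met
7. condition 'sells for on-premises consumption' holds; security system test 375 days ago vs limit 270 → not met
8. condition 'sells kegs' holds; age-verification audit 128 days ago vs limit 120 → not met
9. days of unreported inventory shrinkage 6 > 5 → not met
Not met: 3, 4, 6, 7, 8, 9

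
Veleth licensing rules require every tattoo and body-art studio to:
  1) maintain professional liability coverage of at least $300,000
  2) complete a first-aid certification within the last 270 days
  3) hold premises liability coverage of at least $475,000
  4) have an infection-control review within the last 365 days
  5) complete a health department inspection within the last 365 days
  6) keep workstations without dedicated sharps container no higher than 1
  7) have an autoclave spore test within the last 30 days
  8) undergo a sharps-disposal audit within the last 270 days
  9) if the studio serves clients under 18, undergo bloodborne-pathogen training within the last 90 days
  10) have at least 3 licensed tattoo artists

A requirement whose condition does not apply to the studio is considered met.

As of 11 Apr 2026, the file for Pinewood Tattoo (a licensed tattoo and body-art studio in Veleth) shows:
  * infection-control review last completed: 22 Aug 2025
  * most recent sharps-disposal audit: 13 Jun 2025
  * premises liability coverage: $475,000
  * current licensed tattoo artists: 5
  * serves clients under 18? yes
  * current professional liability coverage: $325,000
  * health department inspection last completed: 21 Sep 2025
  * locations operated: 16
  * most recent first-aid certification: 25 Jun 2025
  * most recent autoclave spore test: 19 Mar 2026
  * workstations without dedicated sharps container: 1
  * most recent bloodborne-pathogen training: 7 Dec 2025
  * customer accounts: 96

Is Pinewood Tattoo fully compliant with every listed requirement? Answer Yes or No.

1. professional liability coverage $325,000 ≥ $300,000 → met
2. first-aid certification 290 days ago vs limit 270 → not met
3. premises liability coverage $475,000 ≥ $475,000 → met
4. infection-control review 232 days ago vs limit 365 → met
5. health department inspection 202 days ago vs limit 365 → met
6. workstations without dedicated sharps container 1 ≤ 1 → met
7. autoclave spore test 23 days ago vs limit 30 → met
8. sharps-disposal audit 302 days ago vs limit 270 → not met
9. condition 'serves clients under 18' holds; bloodborne-pathogen training 125 days ago vs limit 90 → not met
10. licensed tattoo artists 5 ≥ 3 → met
Not met: 2, 8, 9

No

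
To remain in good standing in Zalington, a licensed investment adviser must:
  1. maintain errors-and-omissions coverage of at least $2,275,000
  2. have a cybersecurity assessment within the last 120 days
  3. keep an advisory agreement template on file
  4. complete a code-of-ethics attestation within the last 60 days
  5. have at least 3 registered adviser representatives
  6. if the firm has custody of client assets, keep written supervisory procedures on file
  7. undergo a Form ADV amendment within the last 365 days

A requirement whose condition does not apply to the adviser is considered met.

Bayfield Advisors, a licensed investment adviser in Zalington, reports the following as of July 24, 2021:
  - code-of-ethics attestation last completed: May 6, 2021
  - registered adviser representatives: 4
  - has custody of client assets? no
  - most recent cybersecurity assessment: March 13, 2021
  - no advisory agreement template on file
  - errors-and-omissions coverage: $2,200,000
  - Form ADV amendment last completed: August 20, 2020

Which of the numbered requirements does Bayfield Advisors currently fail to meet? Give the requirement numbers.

1, 2, 3, 4

1. errors-and-omissions coverage $2,200,000 < $2,275,000 → not met
2. cybersecurity assessment 133 days ago vs limit 120 → not met
3. advisory agreement template absent → not met
4. code-of-ethics attestation 79 days ago vs limit 60 → not met
5. registered adviser representatives 4 ≥ 3 → met
6. condition 'has custody of client assets' does not hold → requirement n/a → met
7. Form ADV amendment 338 days ago vs limit 365 → met
Not met: 1, 2, 3, 4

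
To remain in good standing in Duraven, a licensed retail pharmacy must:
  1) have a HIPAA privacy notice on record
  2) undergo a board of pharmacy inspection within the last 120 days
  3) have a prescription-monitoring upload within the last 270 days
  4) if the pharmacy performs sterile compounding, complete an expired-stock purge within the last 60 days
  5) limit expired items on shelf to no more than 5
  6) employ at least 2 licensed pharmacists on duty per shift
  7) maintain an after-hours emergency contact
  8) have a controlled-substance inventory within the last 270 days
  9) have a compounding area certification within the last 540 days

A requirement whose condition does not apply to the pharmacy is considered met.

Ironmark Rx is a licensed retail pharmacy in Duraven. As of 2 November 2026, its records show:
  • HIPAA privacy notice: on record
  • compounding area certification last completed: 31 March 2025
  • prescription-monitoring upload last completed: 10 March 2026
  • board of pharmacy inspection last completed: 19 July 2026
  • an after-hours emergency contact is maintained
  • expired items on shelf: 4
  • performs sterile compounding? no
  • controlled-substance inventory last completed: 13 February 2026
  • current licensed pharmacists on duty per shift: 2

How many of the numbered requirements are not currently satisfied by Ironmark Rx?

1. HIPAA privacy notice present → met
2. board of pharmacy inspection 106 days ago vs limit 120 → met
3. prescription-monitoring upload 237 days ago vs limit 270 → met
4. condition 'performs sterile compounding' does not hold → requirement n/a → met
5. expired items on shelf 4 ≤ 5 → met
6. licensed pharmacists on duty per shift 2 ≥ 2 → met
7. after-hours emergency contact present → met
8. controlled-substance inventory 262 days ago vs limit 270 → met
9. compounding area certification 581 days ago vs limit 540 → not met
Not met: 1 of 9

1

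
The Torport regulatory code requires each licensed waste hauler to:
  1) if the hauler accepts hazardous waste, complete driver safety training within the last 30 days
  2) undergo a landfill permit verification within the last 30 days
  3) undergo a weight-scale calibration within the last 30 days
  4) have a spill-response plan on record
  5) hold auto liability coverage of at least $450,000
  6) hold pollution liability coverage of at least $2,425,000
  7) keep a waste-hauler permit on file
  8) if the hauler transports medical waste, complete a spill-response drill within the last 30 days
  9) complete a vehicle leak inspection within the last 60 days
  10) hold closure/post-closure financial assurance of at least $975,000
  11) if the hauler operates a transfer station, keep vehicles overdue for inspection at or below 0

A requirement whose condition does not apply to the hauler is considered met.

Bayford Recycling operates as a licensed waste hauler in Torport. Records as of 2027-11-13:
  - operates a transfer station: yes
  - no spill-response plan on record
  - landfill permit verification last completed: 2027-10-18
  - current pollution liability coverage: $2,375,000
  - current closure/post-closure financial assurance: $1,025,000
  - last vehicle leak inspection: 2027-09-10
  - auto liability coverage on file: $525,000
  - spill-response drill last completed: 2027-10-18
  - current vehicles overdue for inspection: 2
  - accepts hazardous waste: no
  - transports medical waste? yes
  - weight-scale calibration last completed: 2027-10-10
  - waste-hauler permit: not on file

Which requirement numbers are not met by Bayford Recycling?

3, 4, 6, 7, 9, 11

1. condition 'accepts hazardous waste' does not hold → requirement n/a → met
2. landfill permit verification 26 days ago vs limit 30 → met
3. weight-scale calibration 34 days ago vs limit 30 → not met
4. spill-response plan absent → not met
5. auto liability coverage $525,000 ≥ $450,000 → met
6. pollution liability coverage $2,375,000 < $2,425,000 → not met
7. waste-hauler permit absent → not met
8. condition 'transports medical waste' holds; spill-response drill 26 days ago vs limit 30 → met
9. vehicle leak inspection 64 days ago vs limit 60 → not met
10. closure/post-closure financial assurance $1,025,000 ≥ $975,000 → met
11. condition 'operates a transfer station' holds; vehicles overdue for inspection 2 > 0 → not met
Not met: 3, 4, 6, 7, 9, 11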